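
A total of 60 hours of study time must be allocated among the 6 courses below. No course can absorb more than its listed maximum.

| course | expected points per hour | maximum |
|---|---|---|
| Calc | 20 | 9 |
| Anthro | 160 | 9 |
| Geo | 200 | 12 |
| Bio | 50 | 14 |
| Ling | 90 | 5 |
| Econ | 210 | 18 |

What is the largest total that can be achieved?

Order the courses by expected points per hour: Econ 210 > Geo 200 > Anthro 160 > Ling 90 > Bio 50 > Calc 20.
Econ takes 18 to reach its cap of 18 ; 42 left.
Geo: +12 to 12 (cap) ; 30 left.
Anthro: +9 to 9 (cap) ; 21 left.
Ling takes 5 to reach its cap of 5 ; 16 left.
Give Bio 14 to hit its cap of 14 ; 2 left.
Only 2 left; Calc takes them to reach 2.
Total = 20×2 + 160×9 + 200×12 + 50×14 + 90×5 + 210×18 = 8810.

8810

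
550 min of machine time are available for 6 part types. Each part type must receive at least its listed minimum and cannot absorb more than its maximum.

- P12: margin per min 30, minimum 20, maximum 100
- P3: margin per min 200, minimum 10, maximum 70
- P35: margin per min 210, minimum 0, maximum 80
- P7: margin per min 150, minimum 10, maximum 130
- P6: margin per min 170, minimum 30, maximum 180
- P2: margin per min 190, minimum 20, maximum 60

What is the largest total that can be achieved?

93200

Meeting every minimum uses 20+10+0+10+30+20 = 90 min, leaving 460.
Rank by margin per min: P35 210 > P3 200 > P2 190 > P6 170 > P7 150 > P12 30.
P35: +80 to 80 (cap) ; 380 left.
P3: +60 to 70 (cap) ; 320 left.
P2: +40 to 60 (cap) ; 280 left.
Give P6 150 more to hit its cap of 180 ; 130 left.
P7 takes 120 more to reach its cap of 130 ; 10 left.
Only 10 left; P12 takes them to reach 30.
Total = 30×30 + 200×70 + 210×80 + 150×130 + 170×180 + 190×60 = 93200.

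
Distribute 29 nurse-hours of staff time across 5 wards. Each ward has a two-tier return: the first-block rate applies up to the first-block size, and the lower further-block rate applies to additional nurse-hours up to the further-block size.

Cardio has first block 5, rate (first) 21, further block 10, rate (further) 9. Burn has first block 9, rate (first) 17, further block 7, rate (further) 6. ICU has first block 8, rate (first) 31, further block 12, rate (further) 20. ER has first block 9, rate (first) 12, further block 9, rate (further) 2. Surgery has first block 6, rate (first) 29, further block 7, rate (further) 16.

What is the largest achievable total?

Rank every tier by rate: ICU/tier1 31 > Surgery/tier1 29 > Cardio/tier1 21 > ICU/tier2 20 > Burn/tier1 17 > Surgery/tier2 16 > ER/tier1 12 > Cardio/tier2 9 > Burn/tier2 6 > ER/tier2 2.
ICU/tier1 (31): +8 → 21 left.
Surgery/tier1 (29): +6 → 15 left.
Cardio tier1 at 21: fill all 5 → 10 left.
ICU tier2 at 20: only 10 left, fill 10.
Total = 31×8 + 29×6 + 21×5 + 20×10 = 727.

727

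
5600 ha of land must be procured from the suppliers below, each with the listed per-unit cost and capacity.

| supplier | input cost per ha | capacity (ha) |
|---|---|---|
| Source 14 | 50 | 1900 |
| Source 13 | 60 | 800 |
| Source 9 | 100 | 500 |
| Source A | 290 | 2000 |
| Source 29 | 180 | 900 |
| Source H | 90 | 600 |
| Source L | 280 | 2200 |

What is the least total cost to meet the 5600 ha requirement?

661000

Cheapest first:
Source 14 (50): use full 1900 — 3700 ha to go.
Source 13 at 60: take all 800 ha — 2900 still needed.
Source H (90): use full 600 — 2300 ha to go.
Take 500 from Source 9 at 100 — need 1800 more.
Source 29 at 180: take all 900 ha — 900 still needed.
Source L (280): take the remaining 900 — done.
Source A: unused.
Cost = 1900×50 + 800×60 + 600×90 + 500×100 + 900×180 + 900×280 = 661000.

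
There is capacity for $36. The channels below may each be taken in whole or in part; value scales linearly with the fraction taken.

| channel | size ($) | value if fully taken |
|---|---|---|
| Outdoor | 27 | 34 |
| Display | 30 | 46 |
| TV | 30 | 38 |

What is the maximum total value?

Rank by value-to-size ratio: Display 46/30≈1.53, TV 38/30≈1.27, Outdoor 34/27≈1.26.
Take all of Display (30 $, value 46) → 6 $ left.
6 $ left: a 6/30 share of TV gives 38×6/30 = 7.6.
Total value = 53.6.

53.6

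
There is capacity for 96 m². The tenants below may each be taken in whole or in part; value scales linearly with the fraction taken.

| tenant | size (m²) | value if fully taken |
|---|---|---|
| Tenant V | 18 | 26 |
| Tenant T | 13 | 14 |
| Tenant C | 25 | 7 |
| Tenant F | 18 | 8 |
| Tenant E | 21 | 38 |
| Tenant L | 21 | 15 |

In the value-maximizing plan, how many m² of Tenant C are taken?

5

Sort by value density: Tenant E 38/21≈1.81, Tenant V 26/18≈1.44, Tenant T 14/13≈1.08, Tenant L 15/21≈0.714, Tenant F 8/18≈0.444, Tenant C 7/25≈0.28.
Take all of Tenant E (21 m², value 38) → 75 m² left.
All 18 m² of Tenant V fit (value 26) → 57 remain.
Take all of Tenant T (13 m², value 14) → 44 m² left.
Tenant L: take in full, 21 m² for value 15 → 23 left.
Tenant F: take in full, 18 m² for value 8 → 5 left.
5 m² left: a 5/25 share of Tenant C gives 7×5/25 = 1.4.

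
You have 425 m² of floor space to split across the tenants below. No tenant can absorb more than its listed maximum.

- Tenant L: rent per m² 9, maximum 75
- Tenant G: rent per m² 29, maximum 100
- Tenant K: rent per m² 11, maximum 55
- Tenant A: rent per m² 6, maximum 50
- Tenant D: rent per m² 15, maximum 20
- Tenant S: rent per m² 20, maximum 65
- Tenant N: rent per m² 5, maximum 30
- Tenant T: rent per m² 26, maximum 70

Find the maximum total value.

7840

Rank by rent per m²: Tenant G 29 > Tenant T 26 > Tenant S 20 > Tenant D 15 > Tenant K 11 > Tenant L 9 > Tenant A 6 > Tenant N 5.
Give Tenant G 100 to hit its cap of 100 → 325 left.
Give Tenant T 70 to hit its cap of 70 → 255 left.
Give Tenant S 65 to hit its cap of 65 → 190 left.
Tenant D takes 20 to reach its cap of 20 → 170 left.
Give Tenant K 55 to hit its cap of 55 → 115 left.
Give Tenant L 75 to hit its cap of 75 → 40 left.
Tenant A has room for 50 but only 40 remain, so it gets 40.
Total = 9×75 + 29×100 + 11×55 + 6×40 + 15×20 + 20×65 + 26×70 = 7840.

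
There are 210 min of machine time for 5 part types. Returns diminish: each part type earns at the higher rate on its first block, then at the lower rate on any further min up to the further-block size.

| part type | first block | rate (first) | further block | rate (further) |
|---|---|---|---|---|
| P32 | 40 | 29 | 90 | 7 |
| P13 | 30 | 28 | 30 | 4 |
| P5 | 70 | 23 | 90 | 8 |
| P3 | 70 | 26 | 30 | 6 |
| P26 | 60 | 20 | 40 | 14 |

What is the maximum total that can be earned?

5430

Treat each block as its own option and order by rate: P32/first 29 > P13/first 28 > P3/first 26 > P5/first 23 > P26/first 20 > P26/second 14 > P5/second 8 > P32/second 7 > P3/second 6 > P13/second 4.
P32 first at 29: fill all 40 — 170 left.
P13 first at 28: fill all 30 — 140 left.
P3 first at 26: fill all 70 — 70 left.
Fill P5 first block (70 at 23) — 0 left.
Total = 29×40 + 28×30 + 26×70 + 23×70 = 5430.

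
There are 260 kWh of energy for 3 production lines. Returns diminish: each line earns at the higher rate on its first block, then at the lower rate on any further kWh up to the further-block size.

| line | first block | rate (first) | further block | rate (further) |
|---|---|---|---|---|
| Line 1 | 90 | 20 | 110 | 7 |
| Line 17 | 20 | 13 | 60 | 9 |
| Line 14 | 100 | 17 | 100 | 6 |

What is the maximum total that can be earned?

4210

Rank every tier by rate: Line 1/tier1 20 > Line 14/tier1 17 > Line 17/tier1 13 > Line 17/tier2 9 > Line 1/tier2 7 > Line 14/tier2 6.
Line 1 tier1 at 20: fill all 90 → 170 left.
Fill Line 14 tier1 block (100 at 17) → 70 left.
Fill Line 17 tier1 block (20 at 13) → 50 left.
50 remain; put them into Line 17 tier2 at 9.
Total = 20×90 + 17×100 + 13×20 + 9×50 = 4210.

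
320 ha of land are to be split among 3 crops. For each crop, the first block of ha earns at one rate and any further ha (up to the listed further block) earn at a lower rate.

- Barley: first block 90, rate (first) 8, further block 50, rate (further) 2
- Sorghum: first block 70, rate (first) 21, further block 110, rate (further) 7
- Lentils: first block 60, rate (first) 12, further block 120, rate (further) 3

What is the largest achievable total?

Treat each block as its own option and order by rate: Sorghum/first 21 > Lentils/first 12 > Barley/first 8 > Sorghum/second 7 > Lentils/second 3 > Barley/second 2.
Sorghum/first (21): +70 → 250 left.
Lentils first at 12: fill all 60 → 190 left.
Barley first at 8: fill all 90 → 100 left.
Sorghum/second: +100 of 110 at 7; pool empty.
Total = 21×70 + 12×60 + 8×90 + 7×100 = 3610.

3610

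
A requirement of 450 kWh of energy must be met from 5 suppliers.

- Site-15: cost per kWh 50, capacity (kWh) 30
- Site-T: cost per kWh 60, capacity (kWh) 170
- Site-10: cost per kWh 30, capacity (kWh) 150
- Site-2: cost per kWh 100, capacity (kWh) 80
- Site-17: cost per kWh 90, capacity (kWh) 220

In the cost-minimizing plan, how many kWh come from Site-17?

Fill from the cheapest supplier first.
Take 150 from Site-10 at 30 — need 300 more.
Site-15 at 50: take all 30 kWh — 270 still needed.
Take 170 from Site-T at 60 — need 100 more.
Site-17 (90): take the remaining 100 — done.
Site-2: unused.

100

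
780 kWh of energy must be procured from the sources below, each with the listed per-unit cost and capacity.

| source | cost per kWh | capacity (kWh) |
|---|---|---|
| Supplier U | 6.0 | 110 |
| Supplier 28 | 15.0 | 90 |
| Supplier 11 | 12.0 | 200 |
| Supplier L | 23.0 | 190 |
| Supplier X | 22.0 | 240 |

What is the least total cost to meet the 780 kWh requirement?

Fill from the cheapest source first.
Supplier U (6.0): use full 110 → 670 kWh to go.
Take 200 from Supplier 11 at 12.0 → need 470 more.
Supplier 28 (15.0): use full 90 → 380 kWh to go.
Take 240 from Supplier X at 22.0 → need 140 more.
Supplier L at 23.0: take 140 of its 190 → requirement met.
Cost = 110×6.0 + 200×12.0 + 90×15.0 + 240×22.0 + 140×23.0 = 12910.

12910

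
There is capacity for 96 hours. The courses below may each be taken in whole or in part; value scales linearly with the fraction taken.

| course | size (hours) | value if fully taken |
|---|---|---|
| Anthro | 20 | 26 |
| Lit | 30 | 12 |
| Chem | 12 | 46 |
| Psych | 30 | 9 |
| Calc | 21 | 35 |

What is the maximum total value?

Sort by value density: Chem 46/12≈3.83, Calc 35/21≈1.67, Anthro 26/20≈1.3, Lit 12/30≈0.4, Psych 9/30≈0.3.
Chem: take in full, 12 hours for value 46 — 84 left.
Take all of Calc (21 hours, value 35) — 63 hours left.
Anthro: take in full, 20 hours for value 26 — 43 left.
Take all of Lit (30 hours, value 12) — 13 hours left.
13 hours left: a 13/30 share of Psych gives 9×13/30 = 3.9.
Total value = 122.9.

122.9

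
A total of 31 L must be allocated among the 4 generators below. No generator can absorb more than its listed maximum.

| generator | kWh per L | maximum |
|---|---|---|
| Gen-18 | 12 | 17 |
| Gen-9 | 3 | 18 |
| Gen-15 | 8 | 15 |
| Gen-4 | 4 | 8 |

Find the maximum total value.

Highest kWh per L first: Gen-18 12 > Gen-15 8 > Gen-4 4 > Gen-9 3.
Gen-18: +17 to 17 (cap) — 14 left.
Only 14 left; Gen-15 takes them to reach 14.
Total = 12×17 + 8×14 = 316.

316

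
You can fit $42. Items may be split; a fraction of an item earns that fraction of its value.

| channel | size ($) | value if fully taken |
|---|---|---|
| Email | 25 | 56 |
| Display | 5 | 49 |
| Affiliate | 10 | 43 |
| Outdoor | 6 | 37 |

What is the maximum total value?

176.04

Sort by value density: Display 49/5≈9.8, Outdoor 37/6≈6.17, Affiliate 43/10≈4.3, Email 56/25≈2.24.
Take all of Display (5 $, value 49) ; 37 $ left.
Outdoor: take in full, 6 $ for value 37 ; 31 left.
All 10 $ of Affiliate fit (value 43) ; 21 remain.
Only 21 $ remain; take 21/25 of Email for value 56×21/25 = 47.04.
Total value = 176.04.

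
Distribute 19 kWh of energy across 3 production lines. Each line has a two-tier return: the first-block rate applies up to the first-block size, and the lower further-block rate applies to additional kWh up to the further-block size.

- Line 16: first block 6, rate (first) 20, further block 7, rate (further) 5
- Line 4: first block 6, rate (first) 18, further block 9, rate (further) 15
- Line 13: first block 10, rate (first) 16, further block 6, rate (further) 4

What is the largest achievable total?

340

Treat each block as its own option and order by rate: Line 16/tier1 20 > Line 4/tier1 18 > Line 13/tier1 16 > Line 4/tier2 15 > Line 16/tier2 5 > Line 13/tier2 4.
Fill Line 16 tier1 block (6 at 20) ; 13 left.
Fill Line 4 tier1 block (6 at 18) ; 7 left.
Line 13/tier1: +7 of 10 at 16; pool empty.
Total = 20×6 + 18×6 + 16×7 = 340.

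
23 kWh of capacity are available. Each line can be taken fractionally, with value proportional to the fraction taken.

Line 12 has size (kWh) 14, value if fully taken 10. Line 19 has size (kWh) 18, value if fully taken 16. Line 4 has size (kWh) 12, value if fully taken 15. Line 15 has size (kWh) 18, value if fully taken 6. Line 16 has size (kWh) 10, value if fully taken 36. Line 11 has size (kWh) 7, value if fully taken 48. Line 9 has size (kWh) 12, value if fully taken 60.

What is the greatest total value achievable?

122.4

Sort by value density: Line 11 48/7≈6.86, Line 9 60/12≈5, Line 16 36/10≈3.6, Line 4 15/12≈1.25, Line 19 16/18≈0.889, Line 12 10/14≈0.714, Line 15 6/18≈0.333.
Line 11: take in full, 7 kWh for value 48 — 16 left.
All 12 kWh of Line 9 fit (value 60) — 4 remain.
4 kWh left: a 4/10 share of Line 16 gives 36×4/10 = 14.4.
Total value = 122.4.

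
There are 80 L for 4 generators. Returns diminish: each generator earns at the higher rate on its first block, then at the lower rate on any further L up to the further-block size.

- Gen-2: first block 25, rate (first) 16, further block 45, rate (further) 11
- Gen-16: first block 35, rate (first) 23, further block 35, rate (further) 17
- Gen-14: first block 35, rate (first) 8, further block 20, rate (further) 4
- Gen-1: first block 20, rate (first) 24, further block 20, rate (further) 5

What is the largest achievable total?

1710

Rank every tier by rate: Gen-1/T1 24 > Gen-16/T1 23 > Gen-16/T2 17 > Gen-2/T1 16 > Gen-2/T2 11 > Gen-14/T1 8 > Gen-1/T2 5 > Gen-14/T2 4.
Fill Gen-1 T1 block (20 at 24) — 60 left.
Gen-16/T1 (23): +35 — 25 left.
Gen-16 T2 at 17: only 25 left, fill 25.
Total = 24×20 + 23×35 + 17×25 = 1710.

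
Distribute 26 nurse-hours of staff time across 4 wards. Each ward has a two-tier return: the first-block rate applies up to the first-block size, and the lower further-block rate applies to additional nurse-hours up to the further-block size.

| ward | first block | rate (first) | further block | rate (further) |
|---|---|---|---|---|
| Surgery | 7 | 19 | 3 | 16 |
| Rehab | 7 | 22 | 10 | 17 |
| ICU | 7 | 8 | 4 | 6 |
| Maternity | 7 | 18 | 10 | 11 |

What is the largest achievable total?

498

Order all 8 blocks by rate: Rehab/tier1 22 > Surgery/tier1 19 > Maternity/tier1 18 > Rehab/tier2 17 > Surgery/tier2 16 > Maternity/tier2 11 > ICU/tier1 8 > ICU/tier2 6.
Fill Rehab tier1 block (7 at 22) ; 19 left.
Fill Surgery tier1 block (7 at 19) ; 12 left.
Fill Maternity tier1 block (7 at 18) ; 5 left.
5 remain; put them into Rehab tier2 at 17.
Total = 22×7 + 19×7 + 18×7 + 17×5 = 498.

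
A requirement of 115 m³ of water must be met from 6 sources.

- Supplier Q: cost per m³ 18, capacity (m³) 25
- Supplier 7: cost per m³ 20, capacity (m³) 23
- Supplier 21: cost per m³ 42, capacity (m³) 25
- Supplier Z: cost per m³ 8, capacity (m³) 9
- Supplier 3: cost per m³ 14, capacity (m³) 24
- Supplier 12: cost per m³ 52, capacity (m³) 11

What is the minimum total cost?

2836

Cheapest first:
Supplier Z at 8: take all 9 m³ ; 106 still needed.
Supplier 3 at 14: take all 24 m³ ; 82 still needed.
Supplier Q (18): use full 25 ; 57 m³ to go.
Take 23 from Supplier 7 at 20 ; need 34 more.
Supplier 21 (42): use full 25 ; 9 m³ to go.
Supplier 12 (52): take the remaining 9 ; done.
Cost = 9×8 + 24×14 + 25×18 + 23×20 + 25×42 + 9×52 = 2836.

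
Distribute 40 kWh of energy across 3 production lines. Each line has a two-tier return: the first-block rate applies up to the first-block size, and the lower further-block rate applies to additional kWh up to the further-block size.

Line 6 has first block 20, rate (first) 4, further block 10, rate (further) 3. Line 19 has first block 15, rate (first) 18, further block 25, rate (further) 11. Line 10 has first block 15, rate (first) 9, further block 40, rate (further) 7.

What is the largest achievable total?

Order all 6 blocks by rate: Line 19/tier1 18 > Line 19/tier2 11 > Line 10/tier1 9 > Line 10/tier2 7 > Line 6/tier1 4 > Line 6/tier2 3.
Line 19/tier1 (18): +15 → 25 left.
Line 19/tier2 (11): +25 → 0 left.
Total = 18×15 + 11×25 = 545.

545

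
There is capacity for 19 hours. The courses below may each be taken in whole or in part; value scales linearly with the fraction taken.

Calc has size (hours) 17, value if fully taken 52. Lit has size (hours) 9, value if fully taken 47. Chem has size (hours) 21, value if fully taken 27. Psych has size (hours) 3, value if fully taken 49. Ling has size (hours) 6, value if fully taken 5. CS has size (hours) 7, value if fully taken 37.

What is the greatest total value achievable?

133

Rank by value-to-size ratio: Psych 49/3≈16.3, CS 37/7≈5.29, Lit 47/9≈5.22, Calc 52/17≈3.06, Chem 27/21≈1.29, Ling 5/6≈0.833.
Psych: take in full, 3 hours for value 49 → 16 left.
CS: take in full, 7 hours for value 37 → 9 left.
Take all of Lit (9 hours, value 47) → 0 hours left.
Total value = 133.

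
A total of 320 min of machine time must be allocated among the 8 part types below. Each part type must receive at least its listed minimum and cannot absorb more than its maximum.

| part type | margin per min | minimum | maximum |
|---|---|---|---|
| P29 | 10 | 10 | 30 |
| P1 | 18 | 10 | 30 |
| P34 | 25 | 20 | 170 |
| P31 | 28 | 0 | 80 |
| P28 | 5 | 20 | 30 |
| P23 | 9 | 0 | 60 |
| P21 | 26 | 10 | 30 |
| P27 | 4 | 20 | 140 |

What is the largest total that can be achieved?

Meeting every minimum uses 10+10+20+0+20+0+10+20 = 90 min, leaving 230.
Order the part types by margin per min: P31 28 > P21 26 > P34 25 > P1 18 > P29 10 > P23 9 > P28 5 > P27 4.
P31: +80 to 80 (cap) ; 150 left.
Give P21 20 more to hit its cap of 30 ; 130 left.
P34 has room for 150 more but only 130 remain, so it gets 150.
Total = 10×10 + 18×10 + 25×150 + 28×80 + 5×20 + 26×30 + 4×20 = 7230.

7230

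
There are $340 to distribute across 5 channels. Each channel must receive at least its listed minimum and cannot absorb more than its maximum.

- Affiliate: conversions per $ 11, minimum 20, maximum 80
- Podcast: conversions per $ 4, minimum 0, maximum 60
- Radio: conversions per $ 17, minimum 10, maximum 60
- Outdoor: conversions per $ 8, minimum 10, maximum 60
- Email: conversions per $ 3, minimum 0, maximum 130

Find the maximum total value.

2860

Meeting every minimum uses 20+0+10+10+0 = 40 $, leaving 300.
Rank by conversions per $: Radio 17 > Affiliate 11 > Outdoor 8 > Podcast 4 > Email 3.
Give Radio 50 more to hit its cap of 60 — 250 left.
Affiliate takes 60 more to reach its cap of 80 — 190 left.
Give Outdoor 50 more to hit its cap of 60 — 140 left.
Podcast: +60 to 60 (cap) — 80 left.
Email: +80 (room for 130) → 80. Pool exhausted.
Total = 11×80 + 4×60 + 17×60 + 8×60 + 3×80 = 2860.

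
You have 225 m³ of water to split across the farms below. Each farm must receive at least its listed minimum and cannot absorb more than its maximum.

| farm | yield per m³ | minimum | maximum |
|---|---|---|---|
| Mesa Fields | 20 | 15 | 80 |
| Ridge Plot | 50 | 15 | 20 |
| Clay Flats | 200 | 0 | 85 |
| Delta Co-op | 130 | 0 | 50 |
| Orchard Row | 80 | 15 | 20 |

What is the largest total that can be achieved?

27100

Meeting every minimum uses 15+15+0+0+15 = 45 m³, leaving 180.
Highest yield per m³ first: Clay Flats 200 > Delta Co-op 130 > Orchard Row 80 > Ridge Plot 50 > Mesa Fields 20.
Clay Flats takes 85 more to reach its cap of 85 → 95 left.
Give Delta Co-op 50 more to hit its cap of 50 → 45 left.
Orchard Row takes 5 more to reach its cap of 20 → 40 left.
Give Ridge Plot 5 more to hit its cap of 20 → 35 left.
Mesa Fields: +35 (room for 65) → 50. Pool exhausted.
Total = 20×50 + 50×20 + 200×85 + 130×50 + 80×20 = 27100.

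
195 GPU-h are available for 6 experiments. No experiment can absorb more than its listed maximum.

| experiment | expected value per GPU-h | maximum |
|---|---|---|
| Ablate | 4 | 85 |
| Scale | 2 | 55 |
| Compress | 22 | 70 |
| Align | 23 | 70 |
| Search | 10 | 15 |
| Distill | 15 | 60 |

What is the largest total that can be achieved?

3975

Highest expected value per GPU-h first: Align 23 > Compress 22 > Distill 15 > Search 10 > Ablate 4 > Scale 2.
Give Align 70 to hit its cap of 70 ; 125 left.
Compress takes 70 to reach its cap of 70 ; 55 left.
Distill has room for 60 but only 55 remain, so it gets 55.
Total = 22×70 + 23×70 + 15×55 = 3975.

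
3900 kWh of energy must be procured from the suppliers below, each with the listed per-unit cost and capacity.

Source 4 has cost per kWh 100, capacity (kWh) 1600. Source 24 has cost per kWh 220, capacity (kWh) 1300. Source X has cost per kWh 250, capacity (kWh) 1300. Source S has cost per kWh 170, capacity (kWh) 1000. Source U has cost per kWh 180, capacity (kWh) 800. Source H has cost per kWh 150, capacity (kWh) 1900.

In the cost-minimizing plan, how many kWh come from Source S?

Cheapest first:
Source 4 at 100: take all 1600 kWh — 2300 still needed.
Source H (150): use full 1900 — 400 kWh to go.
Source S at 170: take 400 of its 1000 — requirement met.
Source U, Source 24, Source X: unused.

400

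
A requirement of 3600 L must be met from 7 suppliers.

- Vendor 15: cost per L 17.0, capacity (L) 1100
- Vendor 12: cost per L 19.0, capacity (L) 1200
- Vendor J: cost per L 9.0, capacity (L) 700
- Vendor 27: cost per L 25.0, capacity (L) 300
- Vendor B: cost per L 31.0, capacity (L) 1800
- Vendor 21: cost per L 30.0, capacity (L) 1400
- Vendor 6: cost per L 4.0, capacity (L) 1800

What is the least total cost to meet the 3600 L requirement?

Use suppliers in increasing cost order.
Vendor 6 at 4.0: take all 1800 L — 1800 still needed.
Vendor J (9.0): use full 700 — 1100 L to go.
Take 1100 from Vendor 15 at 17.0 — need 0 more.
Vendor 12, Vendor 27, Vendor 21, Vendor B: unused.
Cost = 1800×4.0 + 700×9.0 + 1100×17.0 = 32200.

32200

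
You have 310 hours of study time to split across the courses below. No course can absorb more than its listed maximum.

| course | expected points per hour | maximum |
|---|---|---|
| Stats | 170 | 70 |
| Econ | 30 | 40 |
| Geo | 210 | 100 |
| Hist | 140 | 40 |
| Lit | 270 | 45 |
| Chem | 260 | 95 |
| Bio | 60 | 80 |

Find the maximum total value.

69750

Highest expected points per hour first: Lit 270 > Chem 260 > Geo 210 > Stats 170 > Hist 140 > Bio 60 > Econ 30.
Give Lit 45 to hit its cap of 45 — 265 left.
Chem: +95 to 95 (cap) — 170 left.
Give Geo 100 to hit its cap of 100 — 70 left.
Stats takes 70 to reach its cap of 70 — 0 left.
Total = 170×70 + 210×100 + 270×45 + 260×95 = 69750.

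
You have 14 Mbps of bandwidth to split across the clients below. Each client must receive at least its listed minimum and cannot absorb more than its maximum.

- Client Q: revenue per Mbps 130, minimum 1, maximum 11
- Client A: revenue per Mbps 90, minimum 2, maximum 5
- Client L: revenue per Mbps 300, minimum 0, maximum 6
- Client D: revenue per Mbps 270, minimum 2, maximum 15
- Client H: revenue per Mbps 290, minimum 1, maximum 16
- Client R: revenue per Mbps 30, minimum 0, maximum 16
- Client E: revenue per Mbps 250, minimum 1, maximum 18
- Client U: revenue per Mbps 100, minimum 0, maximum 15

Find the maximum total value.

Meeting every minimum uses 1+2+0+2+1+0+1+0 = 7 Mbps, leaving 7.
Order the clients by revenue per Mbps: Client L 300 > Client H 290 > Client D 270 > Client E 250 > Client Q 130 > Client U 100 > Client A 90 > Client R 30.
Client L takes 6 more to reach its cap of 6 ; 1 left.
Client H has room for 15 more but only 1 remain, so it gets 2.
Total = 130×1 + 90×2 + 300×6 + 270×2 + 290×2 + 250×1 = 3480.

3480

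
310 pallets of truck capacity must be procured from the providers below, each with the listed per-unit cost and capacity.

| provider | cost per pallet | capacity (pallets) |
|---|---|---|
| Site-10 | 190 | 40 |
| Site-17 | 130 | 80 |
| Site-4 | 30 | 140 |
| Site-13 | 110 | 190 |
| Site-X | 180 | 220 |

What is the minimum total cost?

Use providers in increasing cost order.
Site-4 at 30: take all 140 pallets → 170 still needed.
Site-13 (110): take the remaining 170 → done.
Site-17, Site-X, Site-10: unused.
Cost = 140×30 + 170×110 = 22900.

22900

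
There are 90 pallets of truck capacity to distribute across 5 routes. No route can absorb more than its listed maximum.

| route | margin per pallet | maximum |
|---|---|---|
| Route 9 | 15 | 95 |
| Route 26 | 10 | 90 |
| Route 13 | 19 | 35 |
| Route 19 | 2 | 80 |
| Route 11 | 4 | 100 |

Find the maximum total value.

1490

Rank by margin per pallet: Route 13 19 > Route 9 15 > Route 26 10 > Route 11 4 > Route 19 2.
Route 13: +35 to 35 (cap) ; 55 left.
Route 9: +55 (room for 95) → 55. Pool exhausted.
Total = 15×55 + 19×35 = 1490.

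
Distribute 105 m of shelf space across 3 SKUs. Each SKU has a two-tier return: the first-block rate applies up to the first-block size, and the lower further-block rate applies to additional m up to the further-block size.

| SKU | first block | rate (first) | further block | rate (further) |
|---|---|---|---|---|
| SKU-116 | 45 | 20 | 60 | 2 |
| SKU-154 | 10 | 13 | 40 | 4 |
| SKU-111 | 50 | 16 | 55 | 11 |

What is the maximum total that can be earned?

Rank every tier by rate: SKU-116/tier1 20 > SKU-111/tier1 16 > SKU-154/tier1 13 > SKU-111/tier2 11 > SKU-154/tier2 4 > SKU-116/tier2 2.
Fill SKU-116 tier1 block (45 at 20) ; 60 left.
Fill SKU-111 tier1 block (50 at 16) ; 10 left.
SKU-154 tier1 at 13: fill all 10 ; 0 left.
Total = 20×45 + 16×50 + 13×10 = 1830.

1830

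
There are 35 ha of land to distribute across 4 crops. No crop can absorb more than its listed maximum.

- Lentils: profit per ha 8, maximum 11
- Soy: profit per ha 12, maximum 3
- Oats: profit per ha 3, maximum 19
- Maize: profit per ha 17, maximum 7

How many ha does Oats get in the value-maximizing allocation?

14

Rank by profit per ha: Maize 17 > Soy 12 > Lentils 8 > Oats 3.
Give Maize 7 to hit its cap of 7 → 28 left.
Soy: +3 to 3 (cap) → 25 left.
Lentils takes 11 to reach its cap of 11 → 14 left.
Oats: +14 (room for 19) → 14. Pool exhausted.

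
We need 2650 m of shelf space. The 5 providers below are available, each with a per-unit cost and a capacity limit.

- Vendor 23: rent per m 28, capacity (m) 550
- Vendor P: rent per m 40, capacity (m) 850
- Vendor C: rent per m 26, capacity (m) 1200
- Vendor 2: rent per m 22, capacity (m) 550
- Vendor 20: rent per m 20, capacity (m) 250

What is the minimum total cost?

Cheapest first:
Vendor 20 at 20: take all 250 m → 2400 still needed.
Vendor 2 (22): use full 550 → 1850 m to go.
Vendor C at 26: take all 1200 m → 650 still needed.
Vendor 23 at 28: take all 550 m → 100 still needed.
Vendor P at 40: take 100 of its 850 → requirement met.
Cost = 250×20 + 550×22 + 1200×26 + 550×28 + 100×40 = 67700.

67700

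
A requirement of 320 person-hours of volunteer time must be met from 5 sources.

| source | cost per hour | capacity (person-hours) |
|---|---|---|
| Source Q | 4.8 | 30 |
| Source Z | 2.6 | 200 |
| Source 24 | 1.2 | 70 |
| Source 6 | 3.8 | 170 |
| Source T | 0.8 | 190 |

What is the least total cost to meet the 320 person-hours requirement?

Use sources in increasing cost order.
Source T (0.8): use full 190 ; 130 person-hours to go.
Source 24 (1.2): use full 70 ; 60 person-hours to go.
Source Z (2.6): take the remaining 60 ; done.
Source 6, Source Q: unused.
Cost = 190×0.8 + 70×1.2 + 60×2.6 = 392.

392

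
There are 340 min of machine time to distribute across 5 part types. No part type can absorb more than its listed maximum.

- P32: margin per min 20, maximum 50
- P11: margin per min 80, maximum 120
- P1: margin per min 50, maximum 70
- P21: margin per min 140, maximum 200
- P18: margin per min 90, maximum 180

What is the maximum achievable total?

40600

Rank by margin per min: P21 140 > P18 90 > P11 80 > P1 50 > P32 20.
P21: +200 to 200 (cap) → 140 left.
P18 has room for 180 but only 140 remain, so it gets 140.
Total = 140×200 + 90×140 = 40600.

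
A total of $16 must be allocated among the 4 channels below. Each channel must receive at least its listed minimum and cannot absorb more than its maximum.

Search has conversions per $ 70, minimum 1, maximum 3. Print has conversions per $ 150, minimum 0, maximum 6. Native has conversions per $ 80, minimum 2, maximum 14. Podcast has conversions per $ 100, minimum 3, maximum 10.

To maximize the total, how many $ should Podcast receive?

7

Meeting every minimum uses 1+0+2+3 = 6 $, leaving 10.
Order the channels by conversions per $: Print 150 > Podcast 100 > Native 80 > Search 70.
Print: +6 to 6 (cap) — 4 left.
Podcast: +4 (room for 7) → 7. Pool exhausted.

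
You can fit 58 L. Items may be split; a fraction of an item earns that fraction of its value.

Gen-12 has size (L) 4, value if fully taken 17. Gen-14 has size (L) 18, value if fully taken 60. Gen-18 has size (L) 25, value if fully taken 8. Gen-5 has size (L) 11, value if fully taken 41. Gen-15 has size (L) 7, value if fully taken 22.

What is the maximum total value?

Best value per unit of size first: Gen-12 17/4≈4.25, Gen-5 41/11≈3.73, Gen-14 60/18≈3.33, Gen-15 22/7≈3.14, Gen-18 8/25≈0.32.
Take all of Gen-12 (4 L, value 17) ; 54 L left.
All 11 L of Gen-5 fit (value 41) ; 43 remain.
Take all of Gen-14 (18 L, value 60) ; 25 L left.
Gen-15: take in full, 7 L for value 22 ; 18 left.
Fill the last 18 L with part of Gen-18: 18/25 of it earns 5.76.
Total value = 145.76.

145.76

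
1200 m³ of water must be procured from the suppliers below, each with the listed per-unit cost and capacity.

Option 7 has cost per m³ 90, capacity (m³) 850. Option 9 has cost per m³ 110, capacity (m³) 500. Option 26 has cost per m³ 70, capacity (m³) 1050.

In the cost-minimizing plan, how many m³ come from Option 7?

Use suppliers in increasing cost order.
Option 26 at 70: take all 1050 m³ — 150 still needed.
Option 7 at 90: take 150 of its 850 — requirement met.
Option 9: unused.

150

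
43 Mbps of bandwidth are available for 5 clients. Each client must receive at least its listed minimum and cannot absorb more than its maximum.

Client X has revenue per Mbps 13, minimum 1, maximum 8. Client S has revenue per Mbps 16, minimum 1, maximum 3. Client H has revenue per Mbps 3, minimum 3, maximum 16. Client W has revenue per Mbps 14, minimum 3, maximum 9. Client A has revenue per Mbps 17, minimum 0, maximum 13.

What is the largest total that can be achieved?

529

Meeting every minimum uses 1+1+3+3+0 = 8 Mbps, leaving 35.
Rank by revenue per Mbps: Client A 17 > Client S 16 > Client W 14 > Client X 13 > Client H 3.
Client A: +13 to 13 (cap) ; 22 left.
Client S takes 2 more to reach its cap of 3 ; 20 left.
Client W takes 6 more to reach its cap of 9 ; 14 left.
Client X takes 7 more to reach its cap of 8 ; 7 left.
Only 7 left; Client H takes them to reach 10.
Total = 13×8 + 16×3 + 3×10 + 14×9 + 17×13 = 529.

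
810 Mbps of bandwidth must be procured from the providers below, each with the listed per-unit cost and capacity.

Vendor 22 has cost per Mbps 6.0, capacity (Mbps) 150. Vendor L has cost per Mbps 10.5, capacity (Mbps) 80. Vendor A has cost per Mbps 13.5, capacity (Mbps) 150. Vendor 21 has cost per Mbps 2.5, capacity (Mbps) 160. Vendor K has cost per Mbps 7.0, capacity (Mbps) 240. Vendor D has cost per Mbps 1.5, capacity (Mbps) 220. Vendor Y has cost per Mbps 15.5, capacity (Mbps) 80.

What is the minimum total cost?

3730

Cheapest first:
Vendor D at 1.5: take all 220 Mbps — 590 still needed.
Take 160 from Vendor 21 at 2.5 — need 430 more.
Vendor 22 (6.0): use full 150 — 280 Mbps to go.
Vendor K at 7.0: take all 240 Mbps — 40 still needed.
Vendor L at 10.5: take 40 of its 80 — requirement met.
Vendor A, Vendor Y: unused.
Cost = 220×1.5 + 160×2.5 + 150×6.0 + 240×7.0 + 40×10.5 = 3730.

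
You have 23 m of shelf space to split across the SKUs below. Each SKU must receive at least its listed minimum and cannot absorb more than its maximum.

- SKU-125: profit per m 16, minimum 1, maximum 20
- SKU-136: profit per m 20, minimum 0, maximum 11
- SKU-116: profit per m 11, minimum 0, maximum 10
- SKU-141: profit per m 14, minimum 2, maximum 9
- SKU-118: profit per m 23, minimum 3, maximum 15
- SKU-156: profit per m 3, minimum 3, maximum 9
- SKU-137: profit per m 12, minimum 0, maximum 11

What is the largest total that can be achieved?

438

Meeting every minimum uses 1+0+0+2+3+3+0 = 9 m, leaving 14.
Order the SKUs by profit per m: SKU-118 23 > SKU-136 20 > SKU-125 16 > SKU-141 14 > SKU-137 12 > SKU-116 11 > SKU-156 3.
SKU-118 takes 12 more to reach its cap of 15 ; 2 left.
Only 2 left; SKU-136 takes them to reach 2.
Total = 16×1 + 20×2 + 14×2 + 23×15 + 3×3 = 438.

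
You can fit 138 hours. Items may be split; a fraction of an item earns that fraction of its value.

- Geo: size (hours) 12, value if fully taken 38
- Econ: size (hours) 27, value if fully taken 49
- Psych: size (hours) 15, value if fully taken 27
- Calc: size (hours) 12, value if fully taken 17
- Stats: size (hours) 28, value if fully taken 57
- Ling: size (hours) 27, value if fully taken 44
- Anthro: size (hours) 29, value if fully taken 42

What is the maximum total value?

257

Sort by value density: Geo 38/12≈3.17, Stats 57/28≈2.04, Econ 49/27≈1.81, Psych 27/15≈1.8, Ling 44/27≈1.63, Anthro 42/29≈1.45, Calc 17/12≈1.42.
Take all of Geo (12 hours, value 38) ; 126 hours left.
All 28 hours of Stats fit (value 57) ; 98 remain.
All 27 hours of Econ fit (value 49) ; 71 remain.
All 15 hours of Psych fit (value 27) ; 56 remain.
Ling: take in full, 27 hours for value 44 ; 29 left.
All 29 hours of Anthro fit (value 42) ; 0 remain.
Total value = 257.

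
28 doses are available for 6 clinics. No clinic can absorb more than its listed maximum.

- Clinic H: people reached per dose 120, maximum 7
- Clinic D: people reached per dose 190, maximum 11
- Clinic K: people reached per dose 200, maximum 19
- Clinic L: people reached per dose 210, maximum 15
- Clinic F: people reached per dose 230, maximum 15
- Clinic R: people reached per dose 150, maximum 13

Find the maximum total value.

6180

Order the clinics by people reached per dose: Clinic F 230 > Clinic L 210 > Clinic K 200 > Clinic D 190 > Clinic R 150 > Clinic H 120.
Clinic F takes 15 to reach its cap of 15 → 13 left.
Only 13 left; Clinic L takes them to reach 13.
Total = 210×13 + 230×15 = 6180.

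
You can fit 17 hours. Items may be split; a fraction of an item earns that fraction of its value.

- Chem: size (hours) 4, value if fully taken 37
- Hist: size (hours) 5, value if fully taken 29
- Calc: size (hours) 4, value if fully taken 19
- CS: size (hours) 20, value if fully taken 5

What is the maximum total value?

Sort by value density: Chem 37/4≈9.25, Hist 29/5≈5.8, Calc 19/4≈4.75, CS 5/20≈0.25.
Take all of Chem (4 hours, value 37) — 13 hours left.
All 5 hours of Hist fit (value 29) — 8 remain.
Calc: take in full, 4 hours for value 19 — 4 left.
4 hours left: a 4/20 share of CS gives 5×4/20 = 1.
Total value = 86.

86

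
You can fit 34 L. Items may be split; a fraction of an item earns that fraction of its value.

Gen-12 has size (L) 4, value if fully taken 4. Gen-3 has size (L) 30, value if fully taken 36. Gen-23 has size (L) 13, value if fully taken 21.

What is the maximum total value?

Rank by value-to-size ratio: Gen-23 21/13≈1.62, Gen-3 36/30≈1.2, Gen-12 4/4≈1.
All 13 L of Gen-23 fit (value 21) — 21 remain.
Only 21 L remain; take 21/30 of Gen-3 for value 36×21/30 = 25.2.
Total value = 46.2.

46.2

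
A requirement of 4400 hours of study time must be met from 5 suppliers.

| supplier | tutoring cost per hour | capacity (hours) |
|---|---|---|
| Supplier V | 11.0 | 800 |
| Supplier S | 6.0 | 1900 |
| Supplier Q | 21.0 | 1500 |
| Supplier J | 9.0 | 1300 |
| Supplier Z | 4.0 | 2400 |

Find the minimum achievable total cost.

Cheapest first:
Take 2400 from Supplier Z at 4.0 ; need 2000 more.
Supplier S at 6.0: take all 1900 hours ; 100 still needed.
Supplier J (9.0): take the remaining 100 ; done.
Supplier V, Supplier Q: unused.
Cost = 2400×4.0 + 1900×6.0 + 100×9.0 = 21900.

21900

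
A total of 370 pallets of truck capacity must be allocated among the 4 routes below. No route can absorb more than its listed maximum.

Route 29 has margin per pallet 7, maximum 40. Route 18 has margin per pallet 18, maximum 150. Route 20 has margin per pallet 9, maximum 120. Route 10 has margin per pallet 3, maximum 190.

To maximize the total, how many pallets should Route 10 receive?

60

Order the routes by margin per pallet: Route 18 18 > Route 20 9 > Route 29 7 > Route 10 3.
Route 18: +150 to 150 (cap) — 220 left.
Route 20: +120 to 120 (cap) — 100 left.
Route 29: +40 to 40 (cap) — 60 left.
Route 10 has room for 190 but only 60 remain, so it gets 60.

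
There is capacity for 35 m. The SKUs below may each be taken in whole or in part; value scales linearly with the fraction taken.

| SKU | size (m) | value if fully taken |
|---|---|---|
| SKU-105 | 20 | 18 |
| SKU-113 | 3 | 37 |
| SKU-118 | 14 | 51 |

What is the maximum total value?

104.2

Sort by value density: SKU-113 37/3≈12.3, SKU-118 51/14≈3.64, SKU-105 18/20≈0.9.
SKU-113: take in full, 3 m for value 37 → 32 left.
All 14 m of SKU-118 fit (value 51) → 18 remain.
18 m left: a 18/20 share of SKU-105 gives 18×18/20 = 16.2.
Total value = 104.2.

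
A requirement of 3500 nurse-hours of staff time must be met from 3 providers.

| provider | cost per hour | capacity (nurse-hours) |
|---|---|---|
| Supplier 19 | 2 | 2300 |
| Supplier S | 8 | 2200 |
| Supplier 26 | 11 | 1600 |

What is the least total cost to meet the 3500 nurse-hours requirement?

Use providers in increasing cost order.
Supplier 19 at 2: take all 2300 nurse-hours → 1200 still needed.
Supplier S at 8: take 1200 of its 2200 → requirement met.
Supplier 26: unused.
Cost = 2300×2 + 1200×8 = 14200.

14200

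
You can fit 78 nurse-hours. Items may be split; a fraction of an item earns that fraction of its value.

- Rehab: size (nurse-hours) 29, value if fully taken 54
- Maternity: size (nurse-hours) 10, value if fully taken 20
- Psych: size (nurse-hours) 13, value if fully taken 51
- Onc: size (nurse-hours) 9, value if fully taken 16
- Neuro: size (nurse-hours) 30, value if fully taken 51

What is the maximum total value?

Best value per unit of size first: Psych 51/13≈3.92, Maternity 20/10≈2, Rehab 54/29≈1.86, Onc 16/9≈1.78, Neuro 51/30≈1.7.
Psych: take in full, 13 nurse-hours for value 51 — 65 left.
Take all of Maternity (10 nurse-hours, value 20) — 55 nurse-hours left.
Rehab: take in full, 29 nurse-hours for value 54 — 26 left.
All 9 nurse-hours of Onc fit (value 16) — 17 remain.
17 nurse-hours left: a 17/30 share of Neuro gives 51×17/30 = 28.9.
Total value = 169.9.

169.9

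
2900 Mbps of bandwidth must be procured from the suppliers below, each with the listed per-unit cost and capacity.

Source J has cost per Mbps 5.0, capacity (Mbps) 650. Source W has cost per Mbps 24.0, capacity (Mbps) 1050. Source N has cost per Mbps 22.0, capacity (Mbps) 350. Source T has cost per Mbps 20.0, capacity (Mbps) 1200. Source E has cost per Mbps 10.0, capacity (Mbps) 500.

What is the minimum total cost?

Fill from the cheapest supplier first.
Source J (5.0): use full 650 — 2250 Mbps to go.
Source E (10.0): use full 500 — 1750 Mbps to go.
Source T at 20.0: take all 1200 Mbps — 550 still needed.
Source N at 22.0: take all 350 Mbps — 200 still needed.
Take 200 from Source W at 24.0 to finish.
Cost = 650×5.0 + 500×10.0 + 1200×20.0 + 350×22.0 + 200×24.0 = 44750.

44750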